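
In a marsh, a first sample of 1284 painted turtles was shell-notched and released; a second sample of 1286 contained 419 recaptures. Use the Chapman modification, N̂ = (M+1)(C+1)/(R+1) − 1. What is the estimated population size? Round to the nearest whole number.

N ≈ 3937

N̂ = (1284+1)(1286+1)/(419+1) − 1 = 1285·1287/420 − 1
= 1653795/420 − 1 ≈ 3937.6 − 1 ≈ 3936.6 → 3937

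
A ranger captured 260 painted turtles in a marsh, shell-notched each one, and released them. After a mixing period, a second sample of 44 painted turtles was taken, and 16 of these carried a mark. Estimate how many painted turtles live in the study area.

The marked fraction in the recapture sample should equal the marked fraction in the population: 16/44 = 260/N.
N = (260 × 44) / 16 = 11440 / 16 = 715

N = 715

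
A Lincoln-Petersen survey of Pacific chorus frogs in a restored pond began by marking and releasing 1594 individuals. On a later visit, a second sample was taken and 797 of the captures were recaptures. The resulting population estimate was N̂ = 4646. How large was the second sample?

C = 2323

From N = M·C/R: C = N·R / M = 4646·797 / 1594 = 3702862 / 1594 = 2323.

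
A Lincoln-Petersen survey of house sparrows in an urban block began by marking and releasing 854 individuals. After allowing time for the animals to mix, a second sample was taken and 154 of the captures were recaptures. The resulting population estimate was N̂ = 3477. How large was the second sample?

C = 627

From N = M·C/R: C = N·R / M = 3477·154 / 854 = 535458 / 854 = 627.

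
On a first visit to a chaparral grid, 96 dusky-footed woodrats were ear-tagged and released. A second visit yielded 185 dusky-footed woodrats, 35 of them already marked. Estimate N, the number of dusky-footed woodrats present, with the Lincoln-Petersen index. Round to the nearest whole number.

Lincoln-Petersen assumes M/N = R/C, so N = M·C / R.
N = (96 × 185) / 35 = 17760 / 35 ≈ 507.4 → 507

N ≈ 507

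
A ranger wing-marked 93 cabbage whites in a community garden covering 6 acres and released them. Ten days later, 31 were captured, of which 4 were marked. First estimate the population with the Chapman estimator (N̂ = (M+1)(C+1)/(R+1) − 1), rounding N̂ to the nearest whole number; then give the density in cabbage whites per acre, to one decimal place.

N̂ = 94·32/5 − 1 = 3008/5 − 1 ≈ 600.6 → 601
Density = N̂ / area = 601 / 6 ≈ 100.17 → 100.2 per acre

density ≈ 100.2 cabbage whites per acre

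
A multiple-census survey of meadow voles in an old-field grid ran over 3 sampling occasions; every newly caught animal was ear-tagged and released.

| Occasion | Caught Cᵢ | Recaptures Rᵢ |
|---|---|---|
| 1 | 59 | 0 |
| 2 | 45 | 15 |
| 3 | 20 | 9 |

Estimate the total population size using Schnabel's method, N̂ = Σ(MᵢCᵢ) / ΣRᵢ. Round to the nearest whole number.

N ≈ 185

Marked at large before each occasion: Mᵢ = Σⱼ<ᵢ (Cⱼ − Rⱼ) → M1=0, M2=59, M3=89
Σ MᵢCᵢ = 0·59 + 59·45 + 89·20 = 0 + 2655 + 1780 = 4435
Σ Rᵢ = 0 + 15 + 9 = 24
N̂ = 4435 / 24 ≈ 184.8 → 185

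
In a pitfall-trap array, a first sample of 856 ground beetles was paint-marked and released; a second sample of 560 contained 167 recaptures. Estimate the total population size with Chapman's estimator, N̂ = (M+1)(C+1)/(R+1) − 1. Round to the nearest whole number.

N ≈ 2861

N̂ = (856+1)(560+1)/(167+1) − 1 = 857·561/168 − 1
= 480777/168 − 1 ≈ 2861.8 − 1 ≈ 2860.8 → 2861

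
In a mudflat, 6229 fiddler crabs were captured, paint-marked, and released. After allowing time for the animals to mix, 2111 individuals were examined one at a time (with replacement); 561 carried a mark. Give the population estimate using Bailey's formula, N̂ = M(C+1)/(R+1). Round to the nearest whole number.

N ≈ 23,409

N̂ = 6229·(2111+1)/(561+1) = 6229·2112/562 = 13155648/562 ≈ 23408.6 → 23409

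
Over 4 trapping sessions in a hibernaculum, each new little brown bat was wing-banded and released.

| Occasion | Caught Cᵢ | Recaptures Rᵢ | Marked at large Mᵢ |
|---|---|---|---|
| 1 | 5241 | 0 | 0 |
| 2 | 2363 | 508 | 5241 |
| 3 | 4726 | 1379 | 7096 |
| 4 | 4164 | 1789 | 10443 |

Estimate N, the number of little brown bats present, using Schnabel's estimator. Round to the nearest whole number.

N ≈ 24,321

Σ MᵢCᵢ = 0·5241 + 5241·2363 + 7096·4726 + 10443·4164 = 0 + 12384483 + 33535696 + 43484652 = 89404831
Σ Rᵢ = 0 + 508 + 1379 + 1789 = 3676
N̂ = 89404831 / 3676 ≈ 24321.2 → 24321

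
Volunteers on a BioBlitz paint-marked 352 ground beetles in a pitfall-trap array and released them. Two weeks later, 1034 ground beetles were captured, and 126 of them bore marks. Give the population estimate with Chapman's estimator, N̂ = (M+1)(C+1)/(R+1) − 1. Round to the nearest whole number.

N ≈ 2876

N̂ = (352+1)(1034+1)/(126+1) − 1 = 353·1035/127 − 1
= 365355/127 − 1 ≈ 2876.8 − 1 ≈ 2875.8 → 2876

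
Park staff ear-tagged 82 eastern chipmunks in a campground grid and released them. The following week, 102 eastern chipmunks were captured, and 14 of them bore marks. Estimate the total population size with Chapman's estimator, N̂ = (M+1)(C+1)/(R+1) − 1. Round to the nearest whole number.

N ≈ 569

N̂ = (82+1)(102+1)/(14+1) − 1 = 83·103/15 − 1
= 8549/15 − 1 ≈ 569.9 − 1 ≈ 568.9 → 569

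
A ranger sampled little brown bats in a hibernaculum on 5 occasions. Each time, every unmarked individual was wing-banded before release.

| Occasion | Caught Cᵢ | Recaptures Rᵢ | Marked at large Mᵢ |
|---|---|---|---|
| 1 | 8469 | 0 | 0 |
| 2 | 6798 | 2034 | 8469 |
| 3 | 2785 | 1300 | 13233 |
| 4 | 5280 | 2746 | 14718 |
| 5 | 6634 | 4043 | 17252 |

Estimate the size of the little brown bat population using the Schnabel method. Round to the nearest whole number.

N ≈ 28,310

Σ MᵢCᵢ = 0·8469 + 8469·6798 + 13233·2785 + 14718·5280 + 17252·6634 = 0 + 57572262 + 36853905 + 77711040 + 114449768 = 286586975
Σ Rᵢ = 0 + 2034 + 1300 + 2746 + 4043 = 10123
N̂ = 286586975 / 10123 ≈ 28310.48 → 28310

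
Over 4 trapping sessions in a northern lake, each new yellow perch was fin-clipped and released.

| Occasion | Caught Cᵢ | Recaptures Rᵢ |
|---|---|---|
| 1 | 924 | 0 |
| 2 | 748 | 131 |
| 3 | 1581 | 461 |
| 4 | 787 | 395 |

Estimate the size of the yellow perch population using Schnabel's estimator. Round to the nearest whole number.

N ≈ 5290

Marked at large before each occasion: Mᵢ = Σⱼ<ᵢ (Cⱼ − Rⱼ) → M1=0, M2=924, M3=1541, M4=2661
Σ MᵢCᵢ = 0·924 + 924·748 + 1541·1581 + 2661·787 = 0 + 691152 + 2436321 + 2094207 = 5221680
Σ Rᵢ = 0 + 131 + 461 + 395 = 987
N̂ = 5221680 / 987 ≈ 5290.46 → 5290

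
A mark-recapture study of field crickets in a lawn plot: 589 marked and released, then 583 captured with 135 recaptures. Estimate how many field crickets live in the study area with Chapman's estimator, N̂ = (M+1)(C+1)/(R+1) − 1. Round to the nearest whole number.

N̂ = (589+1)(583+1)/(135+1) − 1 = 590·584/136 − 1
= 344560/136 − 1 ≈ 2533.5 − 1 ≈ 2532.5 → 2533

N ≈ 2533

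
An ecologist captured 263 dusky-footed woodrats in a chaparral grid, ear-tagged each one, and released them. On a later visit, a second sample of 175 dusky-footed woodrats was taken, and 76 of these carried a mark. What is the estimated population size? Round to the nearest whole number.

N ≈ 606

N = (263 × 175) / 76 = 46025 / 76 ≈ 605.6 → 606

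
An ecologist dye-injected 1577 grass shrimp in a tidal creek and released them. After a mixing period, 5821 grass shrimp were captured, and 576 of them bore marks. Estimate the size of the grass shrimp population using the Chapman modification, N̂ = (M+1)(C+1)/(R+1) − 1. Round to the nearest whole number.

N ≈ 15,921

N̂ = (1577+1)(5821+1)/(576+1) − 1 = 1578·5822/577 − 1
= 9187116/577 − 1 ≈ 15922.2 − 1 ≈ 15921.2 → 15921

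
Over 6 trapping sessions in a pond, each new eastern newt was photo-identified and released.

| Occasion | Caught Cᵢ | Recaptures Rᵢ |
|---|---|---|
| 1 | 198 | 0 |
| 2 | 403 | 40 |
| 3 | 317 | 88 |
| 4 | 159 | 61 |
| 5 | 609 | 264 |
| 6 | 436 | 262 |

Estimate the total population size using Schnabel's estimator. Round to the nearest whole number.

Marked at large before each occasion: Mᵢ = Σⱼ<ᵢ (Cⱼ − Rⱼ) → M1=0, M2=198, M3=561, M4=790, M5=888, M6=1233
Σ MᵢCᵢ = 0·198 + 198·403 + 561·317 + 790·159 + 888·609 + 1233·436 = 0 + 79794 + 177837 + 125610 + 540792 + 537588 = 1461621
Σ Rᵢ = 0 + 40 + 88 + 61 + 264 + 262 = 715
N̂ = 1461621 / 715 ≈ 2044.2 → 2044

N ≈ 2044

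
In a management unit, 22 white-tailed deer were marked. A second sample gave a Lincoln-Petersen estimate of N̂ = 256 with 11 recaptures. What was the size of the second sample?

From N = M·C/R: C = N·R / M = 256·11 / 22 = 2816 / 22 = 128.

C = 128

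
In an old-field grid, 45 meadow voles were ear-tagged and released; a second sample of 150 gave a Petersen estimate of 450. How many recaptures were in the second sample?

From N = M·C/R: R = M·C / N = 45·150 / 450 = 6750 / 450 = 15.

R = 15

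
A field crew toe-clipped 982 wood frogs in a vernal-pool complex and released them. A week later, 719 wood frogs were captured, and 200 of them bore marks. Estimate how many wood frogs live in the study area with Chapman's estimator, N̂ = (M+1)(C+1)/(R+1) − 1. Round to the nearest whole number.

N ≈ 3520

N̂ = (982+1)(719+1)/(200+1) − 1 = 983·720/201 − 1
= 707760/201 − 1 ≈ 3521.2 − 1 ≈ 3520.2 → 3520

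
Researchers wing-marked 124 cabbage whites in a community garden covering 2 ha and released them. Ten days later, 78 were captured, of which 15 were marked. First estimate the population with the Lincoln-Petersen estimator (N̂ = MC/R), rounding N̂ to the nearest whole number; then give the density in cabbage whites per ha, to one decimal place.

N̂ = 124·78/15 = 9672/15 ≈ 644.8 → 645
Density = N̂ / area = 645 / 2 ≈ 322.50 → 322.5 per ha

density ≈ 322.5 cabbage whites per ha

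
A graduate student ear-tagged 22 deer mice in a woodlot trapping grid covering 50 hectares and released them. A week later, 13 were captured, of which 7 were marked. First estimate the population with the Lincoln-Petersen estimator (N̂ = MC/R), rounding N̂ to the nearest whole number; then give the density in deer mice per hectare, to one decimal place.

N̂ = 22·13/7 = 286/7 ≈ 40.9 → 41
Density = N̂ / area = 41 / 50 ≈ 0.82 → 0.8 per hectare

density ≈ 0.8 deer mice per hectare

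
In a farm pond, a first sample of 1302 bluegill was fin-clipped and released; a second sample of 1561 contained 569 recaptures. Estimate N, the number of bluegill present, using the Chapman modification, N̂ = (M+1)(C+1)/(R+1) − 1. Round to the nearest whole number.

N ≈ 3570

N̂ = (1302+1)(1561+1)/(569+1) − 1 = 1303·1562/570 − 1
= 2035286/570 − 1 ≈ 3570.7 − 1 ≈ 3569.7 → 3570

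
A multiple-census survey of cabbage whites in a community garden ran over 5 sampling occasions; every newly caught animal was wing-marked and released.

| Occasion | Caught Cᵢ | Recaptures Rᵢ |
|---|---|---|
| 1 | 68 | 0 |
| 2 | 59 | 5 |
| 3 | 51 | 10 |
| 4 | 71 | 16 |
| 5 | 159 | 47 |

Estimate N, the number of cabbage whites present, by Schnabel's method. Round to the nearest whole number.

N ≈ 724

Marked at large before each occasion: Mᵢ = Σⱼ<ᵢ (Cⱼ − Rⱼ) → M1=0, M2=68, M3=122, M4=163, M5=218
Σ MᵢCᵢ = 0·68 + 68·59 + 122·51 + 163·71 + 218·159 = 0 + 4012 + 6222 + 11573 + 34662 = 56469
Σ Rᵢ = 0 + 5 + 10 + 16 + 47 = 78
N̂ = 56469 / 78 ≈ 724.0 → 724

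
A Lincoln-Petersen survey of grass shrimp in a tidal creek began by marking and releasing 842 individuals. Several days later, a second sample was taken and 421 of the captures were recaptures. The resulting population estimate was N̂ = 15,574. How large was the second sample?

From N = M·C/R: C = N·R / M = 15574·421 / 842 = 6556654 / 842 = 7787.

C = 7787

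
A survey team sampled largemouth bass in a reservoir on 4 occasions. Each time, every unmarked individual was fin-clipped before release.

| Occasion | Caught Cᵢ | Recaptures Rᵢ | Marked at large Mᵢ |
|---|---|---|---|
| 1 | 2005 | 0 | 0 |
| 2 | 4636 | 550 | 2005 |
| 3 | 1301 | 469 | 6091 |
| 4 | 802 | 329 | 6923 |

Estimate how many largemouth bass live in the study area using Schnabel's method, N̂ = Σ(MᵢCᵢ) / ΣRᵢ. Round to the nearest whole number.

Σ MᵢCᵢ = 0·2005 + 2005·4636 + 6091·1301 + 6923·802 = 0 + 9295180 + 7924391 + 5552246 = 22771817
Σ Rᵢ = 0 + 550 + 469 + 329 = 1348
N̂ = 22771817 / 1348 ≈ 16893.0 → 16893

N ≈ 16,893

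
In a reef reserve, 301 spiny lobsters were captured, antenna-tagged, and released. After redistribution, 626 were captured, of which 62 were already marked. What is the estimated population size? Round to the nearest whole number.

Lincoln-Petersen assumes M/N = R/C, so N = M·C / R.
N = (301 × 626) / 62 = 188426 / 62 ≈ 3039.1 → 3039

N ≈ 3039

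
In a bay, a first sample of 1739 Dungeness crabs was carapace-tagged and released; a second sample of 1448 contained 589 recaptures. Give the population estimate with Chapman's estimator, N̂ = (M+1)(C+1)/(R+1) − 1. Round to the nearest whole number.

N ≈ 4272

N̂ = (1739+1)(1448+1)/(589+1) − 1 = 1740·1449/590 − 1
= 2521260/590 − 1 ≈ 4273.3 − 1 ≈ 4272.3 → 4272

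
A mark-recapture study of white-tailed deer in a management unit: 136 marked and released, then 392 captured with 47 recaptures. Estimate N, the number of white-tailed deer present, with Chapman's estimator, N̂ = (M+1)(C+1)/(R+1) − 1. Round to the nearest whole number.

N̂ = (136+1)(392+1)/(47+1) − 1 = 137·393/48 − 1
= 53841/48 − 1 ≈ 1121.7 − 1 ≈ 1120.7 → 1121

N ≈ 1121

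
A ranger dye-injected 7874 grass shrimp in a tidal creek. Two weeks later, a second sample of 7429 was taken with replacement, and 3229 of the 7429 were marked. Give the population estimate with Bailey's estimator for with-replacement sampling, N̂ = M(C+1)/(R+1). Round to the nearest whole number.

N ≈ 18,113

N̂ = 7874·(7429+1)/(3229+1) = 7874·7430/3230 = 58503820/3230 ≈ 18112.6 → 18113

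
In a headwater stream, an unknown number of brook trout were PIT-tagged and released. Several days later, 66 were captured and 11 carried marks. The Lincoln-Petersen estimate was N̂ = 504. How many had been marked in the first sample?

From N = M·C/R: M = N·R / C = 504·11 / 66 = 5544 / 66 = 84.

M = 84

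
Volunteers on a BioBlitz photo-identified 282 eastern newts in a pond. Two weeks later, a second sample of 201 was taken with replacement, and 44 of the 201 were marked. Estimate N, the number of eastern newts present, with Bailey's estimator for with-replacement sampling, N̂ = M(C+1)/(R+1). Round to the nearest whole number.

N̂ = 282·(201+1)/(44+1) = 282·202/45 = 56964/45 ≈ 1265.9 → 1266

N ≈ 1266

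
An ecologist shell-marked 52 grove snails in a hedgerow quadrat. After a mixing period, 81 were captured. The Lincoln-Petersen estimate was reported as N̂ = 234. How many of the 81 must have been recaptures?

From N = M·C/R: R = M·C / N = 52·81 / 234 = 4212 / 234 = 18.

R = 18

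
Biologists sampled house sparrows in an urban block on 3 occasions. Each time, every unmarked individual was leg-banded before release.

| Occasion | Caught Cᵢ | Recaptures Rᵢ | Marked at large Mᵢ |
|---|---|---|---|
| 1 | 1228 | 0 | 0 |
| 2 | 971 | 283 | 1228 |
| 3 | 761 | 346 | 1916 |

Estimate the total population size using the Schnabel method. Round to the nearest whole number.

Σ MᵢCᵢ = 0·1228 + 1228·971 + 1916·761 = 0 + 1192388 + 1458076 = 2650464
Σ Rᵢ = 0 + 283 + 346 = 629
N̂ = 2650464 / 629 ≈ 4213.8 → 4214

N ≈ 4214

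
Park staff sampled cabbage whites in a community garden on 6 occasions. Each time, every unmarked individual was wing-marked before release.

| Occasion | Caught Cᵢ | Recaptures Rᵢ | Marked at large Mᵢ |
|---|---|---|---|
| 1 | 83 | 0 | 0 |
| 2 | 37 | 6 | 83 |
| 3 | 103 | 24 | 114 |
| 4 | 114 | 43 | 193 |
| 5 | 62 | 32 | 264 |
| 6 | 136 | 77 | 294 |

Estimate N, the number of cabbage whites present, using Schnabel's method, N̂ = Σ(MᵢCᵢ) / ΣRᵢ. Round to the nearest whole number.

Σ MᵢCᵢ = 0·83 + 83·37 + 114·103 + 193·114 + 264·62 + 294·136 = 0 + 3071 + 11742 + 22002 + 16368 + 39984 = 93167
Σ Rᵢ = 0 + 6 + 24 + 43 + 32 + 77 = 182
N̂ = 93167 / 182 ≈ 511.9 → 512

N ≈ 512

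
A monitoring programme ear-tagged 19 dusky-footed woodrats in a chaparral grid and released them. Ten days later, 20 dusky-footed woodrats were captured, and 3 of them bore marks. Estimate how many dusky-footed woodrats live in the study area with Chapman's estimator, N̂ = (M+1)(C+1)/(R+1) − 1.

N = 104

N̂ = (19+1)(20+1)/(3+1) − 1 = 20·21/4 − 1
= 420/4 − 1 = 105 − 1 = 104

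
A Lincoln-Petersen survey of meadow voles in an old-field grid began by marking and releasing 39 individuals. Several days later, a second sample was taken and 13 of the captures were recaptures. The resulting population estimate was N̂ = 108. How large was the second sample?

C = 36

From N = M·C/R: C = N·R / M = 108·13 / 39 = 1404 / 39 = 36.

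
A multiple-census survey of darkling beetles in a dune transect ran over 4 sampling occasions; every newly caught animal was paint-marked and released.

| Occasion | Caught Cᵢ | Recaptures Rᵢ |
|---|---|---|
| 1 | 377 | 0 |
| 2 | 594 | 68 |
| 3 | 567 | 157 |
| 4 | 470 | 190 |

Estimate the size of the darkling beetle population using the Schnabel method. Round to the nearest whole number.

Marked at large before each occasion: Mᵢ = Σⱼ<ᵢ (Cⱼ − Rⱼ) → M1=0, M2=377, M3=903, M4=1313
Σ MᵢCᵢ = 0·377 + 377·594 + 903·567 + 1313·470 = 0 + 223938 + 512001 + 617110 = 1353049
Σ Rᵢ = 0 + 68 + 157 + 190 = 415
N̂ = 1353049 / 415 ≈ 3260.4 → 3260

N ≈ 3260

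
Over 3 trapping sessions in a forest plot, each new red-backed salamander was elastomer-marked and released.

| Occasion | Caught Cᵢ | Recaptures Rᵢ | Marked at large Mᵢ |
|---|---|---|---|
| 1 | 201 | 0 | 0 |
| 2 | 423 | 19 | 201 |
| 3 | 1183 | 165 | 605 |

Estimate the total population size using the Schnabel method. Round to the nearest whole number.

Σ MᵢCᵢ = 0·201 + 201·423 + 605·1183 = 0 + 85023 + 715715 = 800738
Σ Rᵢ = 0 + 19 + 165 = 184
N̂ = 800738 / 184 ≈ 4351.8 → 4352

N ≈ 4352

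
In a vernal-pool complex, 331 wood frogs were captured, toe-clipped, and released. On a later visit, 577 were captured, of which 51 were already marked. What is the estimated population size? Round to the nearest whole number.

N ≈ 3745

If marked individuals mix randomly, R/C ≈ M/N, giving N ≈ M·C/R.
N = (331 × 577) / 51 = 190987 / 51 ≈ 3744.8 → 3745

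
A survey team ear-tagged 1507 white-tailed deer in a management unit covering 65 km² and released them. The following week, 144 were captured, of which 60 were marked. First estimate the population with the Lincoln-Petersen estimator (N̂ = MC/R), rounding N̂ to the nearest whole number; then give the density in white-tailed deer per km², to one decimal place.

density ≈ 55.6 white-tailed deer per km²

N̂ = 1507·144/60 = 217008/60 ≈ 3616.8 → 3617
Density = N̂ / area = 3617 / 65 ≈ 55.646 → 55.6 per km²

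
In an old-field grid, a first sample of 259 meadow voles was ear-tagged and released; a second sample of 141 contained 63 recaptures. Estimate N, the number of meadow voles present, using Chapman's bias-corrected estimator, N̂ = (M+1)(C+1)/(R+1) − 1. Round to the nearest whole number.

N ≈ 576

N̂ = (259+1)(141+1)/(63+1) − 1 = 260·142/64 − 1
= 36920/64 − 1 ≈ 576.9 − 1 ≈ 575.9 → 576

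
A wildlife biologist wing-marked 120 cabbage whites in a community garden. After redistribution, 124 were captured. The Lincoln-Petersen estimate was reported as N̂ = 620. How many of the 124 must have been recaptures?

From N = M·C/R: R = M·C / N = 120·124 / 620 = 14880 / 620 = 24.

R = 24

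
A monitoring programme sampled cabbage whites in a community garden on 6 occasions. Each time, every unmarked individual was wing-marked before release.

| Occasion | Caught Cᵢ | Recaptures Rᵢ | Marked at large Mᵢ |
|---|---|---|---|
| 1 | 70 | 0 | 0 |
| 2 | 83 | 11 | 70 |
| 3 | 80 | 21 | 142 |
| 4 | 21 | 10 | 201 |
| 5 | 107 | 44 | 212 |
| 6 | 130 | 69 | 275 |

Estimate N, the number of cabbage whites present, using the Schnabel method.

N = 515

Σ MᵢCᵢ = 0·70 + 70·83 + 142·80 + 201·21 + 212·107 + 275·130 = 0 + 5810 + 11360 + 4221 + 22684 + 35750 = 79825
Σ Rᵢ = 0 + 11 + 21 + 10 + 44 + 69 = 155
N̂ = 79825 / 155 = 515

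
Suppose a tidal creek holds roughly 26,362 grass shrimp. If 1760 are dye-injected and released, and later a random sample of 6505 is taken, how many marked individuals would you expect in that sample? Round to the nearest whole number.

expected recaptures ≈ 434

The marked fraction of the population is 1760/26362, so in a sample of 6505 expect C·(M/N) marked.
E[R] = 1760 × 6505 / 26362 = 11448800 / 26362 ≈ 434.3 → 434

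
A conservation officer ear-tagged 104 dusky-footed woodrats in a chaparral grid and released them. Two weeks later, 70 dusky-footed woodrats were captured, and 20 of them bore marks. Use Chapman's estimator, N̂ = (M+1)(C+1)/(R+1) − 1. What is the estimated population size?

N = 354

N̂ = (104+1)(70+1)/(20+1) − 1 = 105·71/21 − 1
= 7455/21 − 1 = 355 − 1 = 354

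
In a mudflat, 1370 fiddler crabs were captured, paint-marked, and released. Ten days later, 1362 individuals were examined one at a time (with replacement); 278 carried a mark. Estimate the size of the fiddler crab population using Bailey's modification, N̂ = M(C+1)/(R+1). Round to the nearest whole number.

N ≈ 6693

N̂ = 1370·(1362+1)/(278+1) = 1370·1363/279 = 1867310/279 ≈ 6692.9 → 6693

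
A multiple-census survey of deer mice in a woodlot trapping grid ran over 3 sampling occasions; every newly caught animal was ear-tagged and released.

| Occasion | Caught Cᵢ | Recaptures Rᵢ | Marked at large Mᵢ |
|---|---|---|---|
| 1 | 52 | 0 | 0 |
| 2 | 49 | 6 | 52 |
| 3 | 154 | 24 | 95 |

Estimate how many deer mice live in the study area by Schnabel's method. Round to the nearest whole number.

Σ MᵢCᵢ = 0·52 + 52·49 + 95·154 = 0 + 2548 + 14630 = 17178
Σ Rᵢ = 0 + 6 + 24 = 30
N̂ = 17178 / 30 ≈ 572.6 → 573

N ≈ 573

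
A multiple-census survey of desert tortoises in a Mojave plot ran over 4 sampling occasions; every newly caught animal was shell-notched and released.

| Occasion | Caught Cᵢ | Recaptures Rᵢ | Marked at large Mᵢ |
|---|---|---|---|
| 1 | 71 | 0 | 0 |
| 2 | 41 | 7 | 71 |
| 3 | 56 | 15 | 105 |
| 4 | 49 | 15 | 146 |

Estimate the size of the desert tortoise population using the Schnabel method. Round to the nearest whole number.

Σ MᵢCᵢ = 0·71 + 71·41 + 105·56 + 146·49 = 0 + 2911 + 5880 + 7154 = 15945
Σ Rᵢ = 0 + 7 + 15 + 15 = 37
N̂ = 15945 / 37 ≈ 430.9 → 431

N ≈ 431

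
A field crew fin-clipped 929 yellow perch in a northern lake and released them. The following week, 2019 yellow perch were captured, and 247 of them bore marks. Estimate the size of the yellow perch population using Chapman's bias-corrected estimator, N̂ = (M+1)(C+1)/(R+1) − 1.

N̂ = (929+1)(2019+1)/(247+1) − 1 = 930·2020/248 − 1
= 1878600/248 − 1 = 7575 − 1 = 7574

N = 7574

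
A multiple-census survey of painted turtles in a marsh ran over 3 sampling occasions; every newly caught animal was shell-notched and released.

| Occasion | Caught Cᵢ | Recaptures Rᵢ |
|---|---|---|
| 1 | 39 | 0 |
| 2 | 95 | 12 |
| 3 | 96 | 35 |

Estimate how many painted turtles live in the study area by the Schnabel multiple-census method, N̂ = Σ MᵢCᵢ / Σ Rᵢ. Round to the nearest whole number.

Marked at large before each occasion: Mᵢ = Σⱼ<ᵢ (Cⱼ − Rⱼ) → M1=0, M2=39, M3=122
Σ MᵢCᵢ = 0·39 + 39·95 + 122·96 = 0 + 3705 + 11712 = 15417
Σ Rᵢ = 0 + 12 + 35 = 47
N̂ = 15417 / 47 ≈ 328.0 → 328

N ≈ 328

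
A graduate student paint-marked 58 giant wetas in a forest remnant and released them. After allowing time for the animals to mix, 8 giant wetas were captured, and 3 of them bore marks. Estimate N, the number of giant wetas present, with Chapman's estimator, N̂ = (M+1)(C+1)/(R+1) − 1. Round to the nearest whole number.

N ≈ 132

N̂ = (58+1)(8+1)/(3+1) − 1 = 59·9/4 − 1
= 531/4 − 1 ≈ 132.8 − 1 ≈ 131.8 → 132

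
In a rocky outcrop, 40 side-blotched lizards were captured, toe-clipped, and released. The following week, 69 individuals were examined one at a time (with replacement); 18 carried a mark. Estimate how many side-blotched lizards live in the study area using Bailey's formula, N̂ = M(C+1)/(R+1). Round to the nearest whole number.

N̂ = 40·(69+1)/(18+1) = 40·70/19 = 2800/19 ≈ 147.4 → 147

N ≈ 147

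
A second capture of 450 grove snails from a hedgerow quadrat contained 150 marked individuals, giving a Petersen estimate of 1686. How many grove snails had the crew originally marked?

M = 562

From N = M·C/R: M = N·R / C = 1686·150 / 450 = 252900 / 450 = 562.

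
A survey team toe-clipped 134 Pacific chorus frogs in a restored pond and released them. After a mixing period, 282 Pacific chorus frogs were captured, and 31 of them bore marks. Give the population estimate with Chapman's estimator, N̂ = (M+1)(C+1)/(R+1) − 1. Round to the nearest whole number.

N ≈ 1193

N̂ = (134+1)(282+1)/(31+1) − 1 = 135·283/32 − 1
= 38205/32 − 1 ≈ 1193.9 − 1 ≈ 1192.9 → 1193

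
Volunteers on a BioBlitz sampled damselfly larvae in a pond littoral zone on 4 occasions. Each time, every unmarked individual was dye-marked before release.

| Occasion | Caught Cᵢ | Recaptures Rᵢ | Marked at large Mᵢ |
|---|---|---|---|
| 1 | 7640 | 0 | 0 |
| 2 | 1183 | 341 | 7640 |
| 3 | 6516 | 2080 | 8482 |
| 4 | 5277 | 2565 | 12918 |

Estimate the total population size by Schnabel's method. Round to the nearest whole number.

Σ MᵢCᵢ = 0·7640 + 7640·1183 + 8482·6516 + 12918·5277 = 0 + 9038120 + 55268712 + 68168286 = 132475118
Σ Rᵢ = 0 + 341 + 2080 + 2565 = 4986
N̂ = 132475118 / 4986 ≈ 26569.4 → 26569

N ≈ 26,569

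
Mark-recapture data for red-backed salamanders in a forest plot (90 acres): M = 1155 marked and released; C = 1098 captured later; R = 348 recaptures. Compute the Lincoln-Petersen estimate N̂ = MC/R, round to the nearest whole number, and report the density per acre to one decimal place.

N̂ = 1155·1098/348 = 1268190/348 ≈ 3644.2 → 3644
Density = N̂ / area = 3644 / 90 ≈ 40.49 → 40.5 per acre

density ≈ 40.5 red-backed salamanders per acre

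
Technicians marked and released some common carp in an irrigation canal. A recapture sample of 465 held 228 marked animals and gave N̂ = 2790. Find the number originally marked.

M = 1368

From N = M·C/R: M = N·R / C = 2790·228 / 465 = 636120 / 465 = 1368.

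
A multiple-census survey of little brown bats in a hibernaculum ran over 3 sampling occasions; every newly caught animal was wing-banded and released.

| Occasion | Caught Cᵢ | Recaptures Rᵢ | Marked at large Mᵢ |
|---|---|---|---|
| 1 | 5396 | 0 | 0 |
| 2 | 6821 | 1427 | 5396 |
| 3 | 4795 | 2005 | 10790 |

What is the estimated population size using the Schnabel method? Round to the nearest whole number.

N ≈ 25,800

Σ MᵢCᵢ = 0·5396 + 5396·6821 + 10790·4795 = 0 + 36806116 + 51738050 = 88544166
Σ Rᵢ = 0 + 1427 + 2005 = 3432
N̂ = 88544166 / 3432 ≈ 25799.6 → 25800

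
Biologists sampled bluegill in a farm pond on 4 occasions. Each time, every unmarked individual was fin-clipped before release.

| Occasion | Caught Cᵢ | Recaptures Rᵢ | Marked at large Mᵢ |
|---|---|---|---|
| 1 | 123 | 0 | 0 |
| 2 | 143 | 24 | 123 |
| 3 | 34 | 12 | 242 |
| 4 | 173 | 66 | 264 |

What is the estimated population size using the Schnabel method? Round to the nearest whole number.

N ≈ 701

Σ MᵢCᵢ = 0·123 + 123·143 + 242·34 + 264·173 = 0 + 17589 + 8228 + 45672 = 71489
Σ Rᵢ = 0 + 24 + 12 + 66 = 102
N̂ = 71489 / 102 ≈ 700.9 → 701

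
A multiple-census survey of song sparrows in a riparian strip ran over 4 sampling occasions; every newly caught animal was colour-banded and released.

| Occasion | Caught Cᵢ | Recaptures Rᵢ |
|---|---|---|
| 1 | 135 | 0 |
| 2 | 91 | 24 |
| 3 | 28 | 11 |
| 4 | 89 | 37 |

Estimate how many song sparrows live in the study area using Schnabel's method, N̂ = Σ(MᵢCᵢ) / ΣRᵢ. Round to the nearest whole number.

Marked at large before each occasion: Mᵢ = Σⱼ<ᵢ (Cⱼ − Rⱼ) → M1=0, M2=135, M3=202, M4=219
Σ MᵢCᵢ = 0·135 + 135·91 + 202·28 + 219·89 = 0 + 12285 + 5656 + 19491 = 37432
Σ Rᵢ = 0 + 24 + 11 + 37 = 72
N̂ = 37432 / 72 ≈ 519.9 → 520

N ≈ 520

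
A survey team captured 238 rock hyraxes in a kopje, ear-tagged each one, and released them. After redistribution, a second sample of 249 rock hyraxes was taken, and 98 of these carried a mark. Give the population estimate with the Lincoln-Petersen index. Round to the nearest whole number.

If marked individuals mix randomly, R/C ≈ M/N, giving N ≈ M·C/R.
N = (238 × 249) / 98 = 59262 / 98 ≈ 604.7 → 605

N ≈ 605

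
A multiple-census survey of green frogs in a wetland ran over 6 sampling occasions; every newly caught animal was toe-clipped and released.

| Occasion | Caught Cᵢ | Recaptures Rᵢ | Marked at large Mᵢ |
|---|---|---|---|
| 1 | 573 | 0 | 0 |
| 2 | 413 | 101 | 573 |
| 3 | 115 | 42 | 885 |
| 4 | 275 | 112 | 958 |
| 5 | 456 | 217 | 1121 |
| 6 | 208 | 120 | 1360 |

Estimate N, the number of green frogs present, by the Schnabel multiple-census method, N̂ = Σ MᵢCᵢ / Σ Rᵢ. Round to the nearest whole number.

Σ MᵢCᵢ = 0·573 + 573·413 + 885·115 + 958·275 + 1121·456 + 1360·208 = 0 + 236649 + 101775 + 263450 + 511176 + 282880 = 1395930
Σ Rᵢ = 0 + 101 + 42 + 112 + 217 + 120 = 592
N̂ = 1395930 / 592 ≈ 2358.0 → 2358

N ≈ 2358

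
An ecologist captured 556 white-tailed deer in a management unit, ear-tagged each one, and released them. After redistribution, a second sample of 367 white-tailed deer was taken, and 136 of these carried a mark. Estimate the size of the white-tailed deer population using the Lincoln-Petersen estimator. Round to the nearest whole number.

N ≈ 1500

The marked fraction in the recapture sample should equal the marked fraction in the population: 136/367 = 556/N.
N = (556 × 367) / 136 = 204052 / 136 ≈ 1500.4 → 1500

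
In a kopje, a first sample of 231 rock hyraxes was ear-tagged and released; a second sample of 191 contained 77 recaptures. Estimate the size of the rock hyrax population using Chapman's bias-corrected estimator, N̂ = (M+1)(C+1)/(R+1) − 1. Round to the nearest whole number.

N̂ = (231+1)(191+1)/(77+1) − 1 = 232·192/78 − 1
= 44544/78 − 1 ≈ 571.1 − 1 ≈ 570.1 → 570

N ≈ 570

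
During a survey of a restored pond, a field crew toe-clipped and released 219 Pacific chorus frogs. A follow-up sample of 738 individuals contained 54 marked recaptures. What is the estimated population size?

The marked fraction in the recapture sample should equal the marked fraction in the population: 54/738 = 219/N.
N = (219 × 738) / 54 = 161622 / 54 = 2993

N = 2993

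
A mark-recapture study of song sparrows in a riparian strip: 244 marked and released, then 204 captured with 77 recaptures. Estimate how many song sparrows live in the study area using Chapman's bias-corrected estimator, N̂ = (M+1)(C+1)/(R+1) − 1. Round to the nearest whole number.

N ≈ 643

N̂ = (244+1)(204+1)/(77+1) − 1 = 245·205/78 − 1
= 50225/78 − 1 ≈ 643.9 − 1 ≈ 642.9 → 643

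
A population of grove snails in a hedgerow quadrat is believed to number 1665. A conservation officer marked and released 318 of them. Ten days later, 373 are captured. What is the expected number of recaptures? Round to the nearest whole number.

The marked fraction of the population is 318/1665, so in a sample of 373 expect C·(M/N) marked.
E[R] = 318 × 373 / 1665 = 118614 / 1665 ≈ 71.2 → 71

expected recaptures ≈ 71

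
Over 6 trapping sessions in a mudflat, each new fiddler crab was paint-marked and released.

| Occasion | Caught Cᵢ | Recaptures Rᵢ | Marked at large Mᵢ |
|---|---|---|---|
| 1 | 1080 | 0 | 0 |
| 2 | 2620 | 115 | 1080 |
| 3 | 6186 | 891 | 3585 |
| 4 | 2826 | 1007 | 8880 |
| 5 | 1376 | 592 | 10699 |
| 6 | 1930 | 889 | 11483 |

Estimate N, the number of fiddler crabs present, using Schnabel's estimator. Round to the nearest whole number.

Σ MᵢCᵢ = 0·1080 + 1080·2620 + 3585·6186 + 8880·2826 + 10699·1376 + 11483·1930 = 0 + 2829600 + 22176810 + 25094880 + 14721824 + 22162190 = 86985304
Σ Rᵢ = 0 + 115 + 891 + 1007 + 592 + 889 = 3494
N̂ = 86985304 / 3494 ≈ 24895.6 → 24896

N ≈ 24,896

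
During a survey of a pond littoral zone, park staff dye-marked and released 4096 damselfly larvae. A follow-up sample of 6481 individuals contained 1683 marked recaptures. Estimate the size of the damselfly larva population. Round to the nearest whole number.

N = (4096 × 6481) / 1683 = 26546176 / 1683 ≈ 15773.1 → 15773

N ≈ 15,773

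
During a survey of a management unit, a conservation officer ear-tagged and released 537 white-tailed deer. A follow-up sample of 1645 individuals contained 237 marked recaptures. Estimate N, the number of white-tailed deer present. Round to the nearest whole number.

N ≈ 3727

Lincoln-Petersen assumes M/N = R/C, so N = M·C / R.
N = (537 × 1645) / 237 = 883365 / 237 ≈ 3727.3 → 3727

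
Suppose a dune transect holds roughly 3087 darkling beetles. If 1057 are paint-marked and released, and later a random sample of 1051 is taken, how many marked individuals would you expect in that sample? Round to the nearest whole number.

expected recaptures ≈ 360

Expected recaptures E[R] = M·C / N.
E[R] = 1057 × 1051 / 3087 = 1110907 / 3087 ≈ 359.9 → 360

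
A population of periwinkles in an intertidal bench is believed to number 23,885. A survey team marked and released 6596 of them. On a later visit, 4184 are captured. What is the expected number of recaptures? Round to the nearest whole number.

The marked fraction of the population is 6596/23885, so in a sample of 4184 expect C·(M/N) marked.
E[R] = 6596 × 4184 / 23885 = 27597664 / 23885 ≈ 1155.4 → 1155

expected recaptures ≈ 1155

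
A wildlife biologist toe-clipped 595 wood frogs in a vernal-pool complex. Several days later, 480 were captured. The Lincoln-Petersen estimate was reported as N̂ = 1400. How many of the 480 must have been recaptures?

From N = M·C/R: R = M·C / N = 595·480 / 1400 = 285600 / 1400 = 204.

R = 204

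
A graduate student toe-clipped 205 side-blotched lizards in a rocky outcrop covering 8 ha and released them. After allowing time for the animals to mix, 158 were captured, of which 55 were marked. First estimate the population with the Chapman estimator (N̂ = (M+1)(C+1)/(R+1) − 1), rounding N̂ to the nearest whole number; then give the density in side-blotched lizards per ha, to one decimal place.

density ≈ 73.0 side-blotched lizards per ha

N̂ = 206·159/56 − 1 = 32754/56 − 1 ≈ 583.9 → 584
Density = N̂ / area = 584 / 8 = 73.0 per ha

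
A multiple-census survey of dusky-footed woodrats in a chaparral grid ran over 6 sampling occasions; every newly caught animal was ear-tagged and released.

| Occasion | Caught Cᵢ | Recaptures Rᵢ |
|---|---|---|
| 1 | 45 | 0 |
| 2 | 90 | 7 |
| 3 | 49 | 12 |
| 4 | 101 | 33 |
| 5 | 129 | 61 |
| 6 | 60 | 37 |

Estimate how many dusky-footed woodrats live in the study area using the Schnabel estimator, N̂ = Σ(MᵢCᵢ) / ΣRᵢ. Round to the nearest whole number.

Marked at large before each occasion: Mᵢ = Σⱼ<ᵢ (Cⱼ − Rⱼ) → M1=0, M2=45, M3=128, M4=165, M5=233, M6=301
Σ MᵢCᵢ = 0·45 + 45·90 + 128·49 + 165·101 + 233·129 + 301·60 = 0 + 4050 + 6272 + 16665 + 30057 + 18060 = 75104
Σ Rᵢ = 0 + 7 + 12 + 33 + 61 + 37 = 150
N̂ = 75104 / 150 ≈ 500.7 → 501

N ≈ 501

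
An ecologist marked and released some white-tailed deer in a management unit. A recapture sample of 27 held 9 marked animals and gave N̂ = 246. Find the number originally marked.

From N = M·C/R: M = N·R / C = 246·9 / 27 = 2214 / 27 = 82.

M = 82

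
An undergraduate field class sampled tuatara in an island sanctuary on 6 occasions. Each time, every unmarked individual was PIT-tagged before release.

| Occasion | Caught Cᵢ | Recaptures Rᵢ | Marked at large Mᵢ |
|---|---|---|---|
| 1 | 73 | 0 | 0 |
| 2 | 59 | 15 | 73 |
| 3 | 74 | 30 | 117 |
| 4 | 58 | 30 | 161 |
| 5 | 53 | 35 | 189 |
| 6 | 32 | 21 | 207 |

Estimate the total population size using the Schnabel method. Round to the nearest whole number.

Σ MᵢCᵢ = 0·73 + 73·59 + 117·74 + 161·58 + 189·53 + 207·32 = 0 + 4307 + 8658 + 9338 + 10017 + 6624 = 38944
Σ Rᵢ = 0 + 15 + 30 + 30 + 35 + 21 = 131
N̂ = 38944 / 131 ≈ 297.3 → 297

N ≈ 297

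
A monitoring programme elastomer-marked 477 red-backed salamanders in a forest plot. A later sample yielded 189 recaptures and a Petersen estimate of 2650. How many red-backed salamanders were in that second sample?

C = 1050

From N = M·C/R: C = N·R / M = 2650·189 / 477 = 500850 / 477 = 1050.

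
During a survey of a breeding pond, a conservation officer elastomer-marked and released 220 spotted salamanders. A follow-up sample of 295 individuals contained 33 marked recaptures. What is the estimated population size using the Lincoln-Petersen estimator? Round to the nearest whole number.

The marked fraction in the recapture sample should equal the marked fraction in the population: 33/295 = 220/N.
N = (220 × 295) / 33 = 64900 / 33 ≈ 1966.7 → 1967

N ≈ 1967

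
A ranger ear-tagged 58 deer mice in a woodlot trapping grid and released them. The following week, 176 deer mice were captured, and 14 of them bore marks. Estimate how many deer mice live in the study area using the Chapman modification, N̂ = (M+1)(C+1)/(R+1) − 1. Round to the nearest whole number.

N ≈ 695

N̂ = (58+1)(176+1)/(14+1) − 1 = 59·177/15 − 1
= 10443/15 − 1 ≈ 696.2 − 1 ≈ 695.2 → 695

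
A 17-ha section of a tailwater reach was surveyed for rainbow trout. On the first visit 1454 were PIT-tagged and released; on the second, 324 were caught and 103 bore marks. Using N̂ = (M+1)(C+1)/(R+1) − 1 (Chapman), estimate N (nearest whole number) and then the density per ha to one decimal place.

density ≈ 267.4 rainbow trout per ha

N̂ = 1455·325/104 − 1 = 472875/104 − 1 ≈ 4545.9 → 4546
Density = N̂ / area = 4546 / 17 ≈ 267.41 → 267.4 per ha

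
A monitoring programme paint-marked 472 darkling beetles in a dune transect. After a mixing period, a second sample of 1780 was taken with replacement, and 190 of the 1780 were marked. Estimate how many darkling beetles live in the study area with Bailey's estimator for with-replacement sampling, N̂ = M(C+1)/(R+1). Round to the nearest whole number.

N̂ = 472·(1780+1)/(190+1) = 472·1781/191 = 840632/191 ≈ 4401.2 → 4401

N ≈ 4401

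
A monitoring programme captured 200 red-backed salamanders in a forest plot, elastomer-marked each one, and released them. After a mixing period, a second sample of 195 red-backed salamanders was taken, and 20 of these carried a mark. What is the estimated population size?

N = 1950

If marked individuals mix randomly, R/C ≈ M/N, giving N ≈ M·C/R.
N = (200 × 195) / 20 = 39000 / 20 = 1950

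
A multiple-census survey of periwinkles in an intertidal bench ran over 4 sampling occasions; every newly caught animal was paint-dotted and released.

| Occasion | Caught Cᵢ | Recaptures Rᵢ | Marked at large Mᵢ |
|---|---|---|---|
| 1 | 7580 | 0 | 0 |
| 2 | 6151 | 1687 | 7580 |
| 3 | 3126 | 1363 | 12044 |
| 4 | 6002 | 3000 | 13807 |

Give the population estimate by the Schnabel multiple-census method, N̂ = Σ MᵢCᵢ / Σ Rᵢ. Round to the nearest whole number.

N ≈ 27,627

Σ MᵢCᵢ = 0·7580 + 7580·6151 + 12044·3126 + 13807·6002 = 0 + 46624580 + 37649544 + 82869614 = 167143738
Σ Rᵢ = 0 + 1687 + 1363 + 3000 = 6050
N̂ = 167143738 / 6050 ≈ 27627.1 → 27627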